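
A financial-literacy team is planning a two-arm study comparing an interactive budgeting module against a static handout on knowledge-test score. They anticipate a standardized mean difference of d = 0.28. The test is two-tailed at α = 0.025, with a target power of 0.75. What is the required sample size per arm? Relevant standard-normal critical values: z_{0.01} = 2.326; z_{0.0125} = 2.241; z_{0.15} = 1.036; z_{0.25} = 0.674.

For two independent groups with equal n: n = 2·((z_{α/2} + z_β) / d)².
z_{α/2} + z_β = 2.241 + 0.674 = 2.915.
n = 2 × (2.915 / 0.28)² = 2 × 10.411² = 2 × 108.38 = 216.8.
Round up to the next whole participant.

n = 217 per group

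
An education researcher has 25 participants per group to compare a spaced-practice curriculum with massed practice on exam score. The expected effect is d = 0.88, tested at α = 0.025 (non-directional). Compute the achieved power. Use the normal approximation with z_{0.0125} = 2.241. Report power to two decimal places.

power ≈ 0.81

For two equal groups, power = Φ(d·√(n/2) − z_{α/2}).
d·√(n/2) = 0.88 × √(25/2) = 0.88 × 3.536 = 3.111.
z_β = 3.111 − 2.241 = 0.870.
Power = Φ(0.870) = 0.808.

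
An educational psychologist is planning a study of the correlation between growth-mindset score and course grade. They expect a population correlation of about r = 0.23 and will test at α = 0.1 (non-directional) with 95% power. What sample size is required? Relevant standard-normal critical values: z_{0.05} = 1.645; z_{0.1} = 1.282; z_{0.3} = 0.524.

n = 201

Fisher's z: C = ½·ln((1+r)/(1−r)) = ½·ln(1.5974) = 0.2342.
n = ((z_{α/2} + z_β)/C)² + 3.
(1.645 + 1.645) / 0.2342 = 3.290 / 0.2342 = 14.048.
n = 14.048² + 3 = 197.34 + 3 = 200.3.
Round up.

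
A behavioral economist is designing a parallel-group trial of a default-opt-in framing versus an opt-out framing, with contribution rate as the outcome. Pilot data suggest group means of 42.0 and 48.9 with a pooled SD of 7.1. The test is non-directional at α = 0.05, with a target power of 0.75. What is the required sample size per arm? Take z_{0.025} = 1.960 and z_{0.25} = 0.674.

n = 15 per group

Cohen's d = |M₁ − M₂| / SD_pooled = |42.0 − 48.9| / 7.1 = 6.9 / 7.1 = 0.972.
For two independent groups with equal n: n = 2·((z_{α/2} + z_β) / d)².
z_{α/2} + z_β = 1.960 + 0.674 = 2.634.
n = 2 × (2.634 / 0.972)² = 2 × 2.710² = 2 × 7.34 = 14.7.
Round up to the next whole participant.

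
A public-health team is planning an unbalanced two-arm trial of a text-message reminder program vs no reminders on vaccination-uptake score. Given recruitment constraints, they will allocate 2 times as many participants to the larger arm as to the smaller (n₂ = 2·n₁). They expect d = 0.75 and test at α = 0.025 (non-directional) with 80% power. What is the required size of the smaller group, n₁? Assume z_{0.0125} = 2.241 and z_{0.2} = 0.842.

With allocation ratio k = n₂/n₁ = 2, Var(x̄₁−x̄₂) = σ²(1/n₁ + 1/(k·n₁)) = σ²·(k+1)/(k·n₁).
So n₁ = (1 + 1/k)·((z_{α/2} + z_β)/d)² = 1.500 × (3.083/0.75)².
n₁ = 1.500 × 16.90 = 25.3.
Round up: n₁ = 26, giving n₂ = 2 × 26 = 52.

n₁ = 26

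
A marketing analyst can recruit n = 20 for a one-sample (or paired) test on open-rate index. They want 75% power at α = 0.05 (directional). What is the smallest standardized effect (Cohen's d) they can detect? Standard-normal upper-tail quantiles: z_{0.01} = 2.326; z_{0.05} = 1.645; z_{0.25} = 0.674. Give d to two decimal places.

For a single sample (or paired design) of n = 20: d_min = (z_{α} + z_β)/√n.
z-sum = 1.645 + 0.674 = 2.319.
d_min = 2.319 / √20 = 2.319 / 4.472 = 0.519.

d_min ≈ 0.52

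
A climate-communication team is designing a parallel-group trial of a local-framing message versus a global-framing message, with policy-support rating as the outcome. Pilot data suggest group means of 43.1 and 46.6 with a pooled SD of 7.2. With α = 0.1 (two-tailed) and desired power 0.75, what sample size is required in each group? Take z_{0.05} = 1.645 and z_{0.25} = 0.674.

Cohen's d = |M₁ − M₂| / SD_pooled = |43.1 − 46.6| / 7.2 = 3.5 / 7.2 = 0.486.
For two independent groups with equal n: n = 2·((z_{α/2} + z_β) / d)².
z_{α/2} + z_β = 1.645 + 0.674 = 2.319.
n = 2 × (2.319 / 0.486)² = 2 × 4.772² = 2 × 22.77 = 45.5.
Round up to the next whole participant.

n = 46 per group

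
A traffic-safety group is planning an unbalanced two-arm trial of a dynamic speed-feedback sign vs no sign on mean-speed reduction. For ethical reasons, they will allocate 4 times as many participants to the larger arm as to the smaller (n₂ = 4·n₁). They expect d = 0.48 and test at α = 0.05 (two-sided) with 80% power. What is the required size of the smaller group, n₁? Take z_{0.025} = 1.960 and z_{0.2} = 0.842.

With allocation ratio k = n₂/n₁ = 4, Var(x̄₁−x̄₂) = σ²(1/n₁ + 1/(k·n₁)) = σ²·(k+1)/(k·n₁).
So n₁ = (1 + 1/k)·((z_{α/2} + z_β)/d)² = 1.250 × (2.802/0.48)².
n₁ = 1.250 × 34.08 = 42.6.
Round up: n₁ = 43, giving n₂ = 4 × 43 = 172.

n₁ = 43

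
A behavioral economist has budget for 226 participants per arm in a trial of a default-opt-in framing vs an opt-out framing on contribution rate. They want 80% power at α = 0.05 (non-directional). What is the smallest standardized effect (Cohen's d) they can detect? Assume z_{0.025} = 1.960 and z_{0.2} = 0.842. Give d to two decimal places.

For two independent groups of n = 226 each: d_min = (z_{α/2} + z_β)·√(2/n).
z-sum = 1.960 + 0.842 = 2.802.
d_min = 2.802 × √(2/226) = 2.802 × 0.0941 = 0.264.

d_min ≈ 0.26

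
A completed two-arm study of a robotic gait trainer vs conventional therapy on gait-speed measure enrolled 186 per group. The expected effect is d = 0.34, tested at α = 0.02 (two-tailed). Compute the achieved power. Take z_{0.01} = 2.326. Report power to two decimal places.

power ≈ 0.83

For two equal groups, power = Φ(d·√(n/2) − z_{α/2}).
d·√(n/2) = 0.34 × √(186/2) = 0.34 × 9.644 = 3.279.
z_β = 3.279 − 2.326 = 0.953.
Power = Φ(0.953) = 0.830.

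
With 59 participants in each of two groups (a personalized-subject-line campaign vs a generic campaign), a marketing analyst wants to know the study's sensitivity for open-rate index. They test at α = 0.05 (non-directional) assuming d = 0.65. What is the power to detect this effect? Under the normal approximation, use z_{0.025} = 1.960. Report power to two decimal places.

power ≈ 0.94

For two equal groups, power = Φ(d·√(n/2) − z_{α/2}).
d·√(n/2) = 0.65 × √(59/2) = 0.65 × 5.431 = 3.530.
z_β = 3.530 − 1.960 = 1.570.
Power = Φ(1.570) = 0.942.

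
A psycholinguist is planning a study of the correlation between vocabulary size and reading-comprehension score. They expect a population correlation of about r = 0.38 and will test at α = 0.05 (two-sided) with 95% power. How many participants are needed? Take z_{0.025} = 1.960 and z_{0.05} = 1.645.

Fisher's z: C = ½·ln((1+r)/(1−r)) = ½·ln(2.2258) = 0.4001.
n = ((z_{α/2} + z_β)/C)² + 3.
(1.960 + 1.645) / 0.4001 = 3.605 / 0.4001 = 9.010.
n = 9.010² + 3 = 81.18 + 3 = 84.2.
Round up.

n = 85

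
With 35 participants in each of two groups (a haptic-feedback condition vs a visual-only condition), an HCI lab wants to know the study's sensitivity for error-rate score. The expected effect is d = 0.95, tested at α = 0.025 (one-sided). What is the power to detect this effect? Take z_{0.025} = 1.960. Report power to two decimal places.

For two equal groups, power = Φ(d·√(n/2) − z_{α}).
d·√(n/2) = 0.95 × √(35/2) = 0.95 × 4.183 = 3.974.
z_β = 3.974 − 1.960 = 2.014.
Power = Φ(2.014) = 0.978.

power ≈ 0.98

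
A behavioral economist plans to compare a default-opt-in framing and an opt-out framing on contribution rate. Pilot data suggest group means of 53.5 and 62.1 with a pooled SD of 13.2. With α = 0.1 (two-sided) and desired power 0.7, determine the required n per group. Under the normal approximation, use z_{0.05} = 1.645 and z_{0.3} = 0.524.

Cohen's d = |M₁ − M₂| / SD_pooled = |53.5 − 62.1| / 13.2 = 8.6 / 13.2 = 0.652.
For two independent groups with equal n: n = 2·((z_{α/2} + z_β) / d)².
z_{α/2} + z_β = 1.645 + 0.524 = 2.169.
n = 2 × (2.169 / 0.652)² = 2 × 3.327² = 2 × 11.07 = 22.1.
Round up to the next whole participant.

n = 23 per group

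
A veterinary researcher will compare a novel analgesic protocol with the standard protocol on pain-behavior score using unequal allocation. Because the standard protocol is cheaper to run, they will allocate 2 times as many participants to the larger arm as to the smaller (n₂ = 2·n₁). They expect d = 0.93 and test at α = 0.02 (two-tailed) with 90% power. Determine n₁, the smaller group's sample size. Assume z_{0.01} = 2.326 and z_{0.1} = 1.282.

n₁ = 23

With allocation ratio k = n₂/n₁ = 2, Var(x̄₁−x̄₂) = σ²(1/n₁ + 1/(k·n₁)) = σ²·(k+1)/(k·n₁).
So n₁ = (1 + 1/k)·((z_{α/2} + z_β)/d)² = 1.500 × (3.608/0.93)².
n₁ = 1.500 × 15.05 = 22.6.
Round up: n₁ = 23, giving n₂ = 2 × 23 = 46.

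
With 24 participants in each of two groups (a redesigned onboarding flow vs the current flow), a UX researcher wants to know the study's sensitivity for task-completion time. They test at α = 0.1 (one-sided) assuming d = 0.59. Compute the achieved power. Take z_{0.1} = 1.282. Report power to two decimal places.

power ≈ 0.78

For two equal groups, power = Φ(d·√(n/2) − z_{α}).
d·√(n/2) = 0.59 × √(24/2) = 0.59 × 3.464 = 2.044.
z_β = 2.044 − 1.282 = 0.762.
Power = Φ(0.762) = 0.777.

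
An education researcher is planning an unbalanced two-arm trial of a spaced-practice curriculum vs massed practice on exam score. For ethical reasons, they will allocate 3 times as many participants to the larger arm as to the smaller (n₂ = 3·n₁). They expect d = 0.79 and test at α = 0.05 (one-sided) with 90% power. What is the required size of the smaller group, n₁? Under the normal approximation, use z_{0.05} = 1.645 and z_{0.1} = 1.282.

With allocation ratio k = n₂/n₁ = 3, Var(x̄₁−x̄₂) = σ²(1/n₁ + 1/(k·n₁)) = σ²·(k+1)/(k·n₁).
So n₁ = (1 + 1/k)·((z_{α} + z_β)/d)² = 1.333 × (2.927/0.79)².
n₁ = 1.333 × 13.73 = 18.3.
Round up: n₁ = 19, giving n₂ = 3 × 19 = 57.

n₁ = 19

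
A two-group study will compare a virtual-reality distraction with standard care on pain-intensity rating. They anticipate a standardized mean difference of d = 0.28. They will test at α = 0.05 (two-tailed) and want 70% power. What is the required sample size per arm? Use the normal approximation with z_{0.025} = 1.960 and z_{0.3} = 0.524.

n = 158 per group

For two independent groups with equal n: n = 2·((z_{α/2} + z_β) / d)².
z_{α/2} + z_β = 1.960 + 0.524 = 2.484.
n = 2 × (2.484 / 0.28)² = 2 × 8.871² = 2 × 78.70 = 157.4.
Round up to the next whole participant.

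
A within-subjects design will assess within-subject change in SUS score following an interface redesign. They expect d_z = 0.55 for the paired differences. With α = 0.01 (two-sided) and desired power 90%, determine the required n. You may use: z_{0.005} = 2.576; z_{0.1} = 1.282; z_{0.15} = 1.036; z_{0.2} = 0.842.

n = 50 pairs

For a paired (one-sample on differences) test: n = ((z_{α/2} + z_β) / d)².
z_{α/2} + z_β = 2.576 + 1.282 = 3.858.
n = (3.858 / 0.55)² = 7.015² = 49.20.
Round up.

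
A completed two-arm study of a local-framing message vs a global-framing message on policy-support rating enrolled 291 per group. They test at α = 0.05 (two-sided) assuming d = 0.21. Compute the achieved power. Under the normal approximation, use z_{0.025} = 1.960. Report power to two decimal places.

For two equal groups, power = Φ(d·√(n/2) − z_{α/2}).
d·√(n/2) = 0.21 × √(291/2) = 0.21 × 12.062 = 2.533.
z_β = 2.533 − 1.960 = 0.573.
Power = Φ(0.573) = 0.717.

power ≈ 0.72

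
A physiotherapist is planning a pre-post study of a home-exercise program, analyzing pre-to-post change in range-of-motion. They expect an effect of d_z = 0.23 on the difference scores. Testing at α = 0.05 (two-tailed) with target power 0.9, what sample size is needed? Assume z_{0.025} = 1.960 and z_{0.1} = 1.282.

For a paired (one-sample on differences) test: n = ((z_{α/2} + z_β) / d)².
z_{α/2} + z_β = 1.960 + 1.282 = 3.242.
n = (3.242 / 0.23)² = 14.096² = 198.69.
Round up.

n = 199 pairs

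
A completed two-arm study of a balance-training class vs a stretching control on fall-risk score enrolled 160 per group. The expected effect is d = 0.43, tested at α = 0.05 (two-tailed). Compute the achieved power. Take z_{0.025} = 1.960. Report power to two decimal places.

For two equal groups, power = Φ(d·√(n/2) − z_{α/2}).
d·√(n/2) = 0.43 × √(160/2) = 0.43 × 8.944 = 3.846.
z_β = 3.846 − 1.960 = 1.886.
Power = Φ(1.886) = 0.970.

power ≈ 0.97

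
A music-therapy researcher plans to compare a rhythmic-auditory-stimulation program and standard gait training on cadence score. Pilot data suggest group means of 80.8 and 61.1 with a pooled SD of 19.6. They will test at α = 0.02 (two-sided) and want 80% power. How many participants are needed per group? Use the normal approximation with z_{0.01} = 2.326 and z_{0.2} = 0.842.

n = 20 per group

Cohen's d = |M₁ − M₂| / SD_pooled = |80.8 − 61.1| / 19.6 = 19.7 / 19.6 = 1.005.
For two independent groups with equal n: n = 2·((z_{α/2} + z_β) / d)².
z_{α/2} + z_β = 2.326 + 0.842 = 3.168.
n = 2 × (3.168 / 1.005)² = 2 × 3.152² = 2 × 9.94 = 19.9.
Round up to the next whole participant.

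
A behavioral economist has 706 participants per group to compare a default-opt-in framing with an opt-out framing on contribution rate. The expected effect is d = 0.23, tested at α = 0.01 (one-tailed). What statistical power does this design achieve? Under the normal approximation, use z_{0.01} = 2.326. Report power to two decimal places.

For two equal groups, power = Φ(d·√(n/2) − z_{α}).
d·√(n/2) = 0.23 × √(706/2) = 0.23 × 18.788 = 4.321.
z_β = 4.321 − 2.326 = 1.995.
Power = Φ(1.995) = 0.977.

power ≈ 0.98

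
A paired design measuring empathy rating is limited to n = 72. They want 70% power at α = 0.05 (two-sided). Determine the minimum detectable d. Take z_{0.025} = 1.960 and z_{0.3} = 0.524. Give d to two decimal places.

For a single sample (or paired design) of n = 72: d_min = (z_{α/2} + z_β)/√n.
z-sum = 1.960 + 0.524 = 2.484.
d_min = 2.484 / √72 = 2.484 / 8.485 = 0.293.

d_min ≈ 0.29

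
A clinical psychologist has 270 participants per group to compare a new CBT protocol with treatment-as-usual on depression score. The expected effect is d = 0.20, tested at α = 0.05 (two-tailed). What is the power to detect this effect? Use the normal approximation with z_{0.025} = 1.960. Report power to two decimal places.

power ≈ 0.64

For two equal groups, power = Φ(d·√(n/2) − z_{α/2}).
d·√(n/2) = 0.20 × √(270/2) = 0.20 × 11.619 = 2.324.
z_β = 2.324 − 1.960 = 0.364.
Power = Φ(0.364) = 0.642.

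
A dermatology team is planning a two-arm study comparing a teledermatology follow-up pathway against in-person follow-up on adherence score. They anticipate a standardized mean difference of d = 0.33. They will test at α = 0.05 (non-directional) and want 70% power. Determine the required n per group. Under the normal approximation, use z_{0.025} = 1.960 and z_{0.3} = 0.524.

n = 114 per group

For two independent groups with equal n: n = 2·((z_{α/2} + z_β) / d)².
z_{α/2} + z_β = 1.960 + 0.524 = 2.484.
n = 2 × (2.484 / 0.33)² = 2 × 7.527² = 2 × 56.66 = 113.3.
Round up to the next whole participant.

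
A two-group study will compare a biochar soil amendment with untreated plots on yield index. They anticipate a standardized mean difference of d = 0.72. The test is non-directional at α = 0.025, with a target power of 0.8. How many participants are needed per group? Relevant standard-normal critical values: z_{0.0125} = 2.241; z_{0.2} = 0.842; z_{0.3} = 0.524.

For two independent groups with equal n: n = 2·((z_{α/2} + z_β) / d)².
z_{α/2} + z_β = 2.241 + 0.842 = 3.083.
n = 2 × (3.083 / 0.72)² = 2 × 4.282² = 2 × 18.34 = 36.7.
Round up to the next whole participant.

n = 37 per group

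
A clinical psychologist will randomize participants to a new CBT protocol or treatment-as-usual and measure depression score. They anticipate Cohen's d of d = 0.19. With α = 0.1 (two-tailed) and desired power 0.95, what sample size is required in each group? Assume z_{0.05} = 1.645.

For two independent groups with equal n: n = 2·((z_{α/2} + z_β) / d)².
z_{α/2} + z_β = 1.645 + 1.645 = 3.290.
n = 2 × (3.290 / 0.19)² = 2 × 17.316² = 2 × 299.84 = 599.7.
Round up to the next whole participant.

n = 600 per group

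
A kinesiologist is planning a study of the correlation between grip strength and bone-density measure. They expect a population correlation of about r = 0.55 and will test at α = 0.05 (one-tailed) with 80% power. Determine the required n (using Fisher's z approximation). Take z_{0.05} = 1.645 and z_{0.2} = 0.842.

n = 20

Fisher's z: C = ½·ln((1+r)/(1−r)) = ½·ln(3.4444) = 0.6184.
n = ((z_{α} + z_β)/C)² + 3.
(1.645 + 0.842) / 0.6184 = 2.487 / 0.6184 = 4.022.
n = 4.022² + 3 = 16.17 + 3 = 19.2.
Round up.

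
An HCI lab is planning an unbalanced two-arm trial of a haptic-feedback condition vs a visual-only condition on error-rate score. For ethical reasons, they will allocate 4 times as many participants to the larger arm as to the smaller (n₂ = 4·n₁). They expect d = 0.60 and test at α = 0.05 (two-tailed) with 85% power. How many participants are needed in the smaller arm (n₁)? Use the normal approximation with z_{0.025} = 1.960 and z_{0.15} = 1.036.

n₁ = 32

With allocation ratio k = n₂/n₁ = 4, Var(x̄₁−x̄₂) = σ²(1/n₁ + 1/(k·n₁)) = σ²·(k+1)/(k·n₁).
So n₁ = (1 + 1/k)·((z_{α/2} + z_β)/d)² = 1.250 × (2.996/0.60)².
n₁ = 1.250 × 24.93 = 31.2.
Round up: n₁ = 32, giving n₂ = 4 × 32 = 128.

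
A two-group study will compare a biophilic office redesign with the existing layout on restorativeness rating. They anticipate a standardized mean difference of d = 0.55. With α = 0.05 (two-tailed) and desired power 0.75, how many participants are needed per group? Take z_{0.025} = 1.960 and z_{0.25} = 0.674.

n = 46 per group

For two independent groups with equal n: n = 2·((z_{α/2} + z_β) / d)².
z_{α/2} + z_β = 1.960 + 0.674 = 2.634.
n = 2 × (2.634 / 0.55)² = 2 × 4.789² = 2 × 22.94 = 45.9.
Round up to the next whole participant.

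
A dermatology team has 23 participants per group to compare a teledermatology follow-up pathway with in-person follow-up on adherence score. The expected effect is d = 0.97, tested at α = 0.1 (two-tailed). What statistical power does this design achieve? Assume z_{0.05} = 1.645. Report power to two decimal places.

For two equal groups, power = Φ(d·√(n/2) − z_{α/2}).
d·√(n/2) = 0.97 × √(23/2) = 0.97 × 3.391 = 3.289.
z_β = 3.289 − 1.645 = 1.644.
Power = Φ(1.644) = 0.950.

power ≈ 0.95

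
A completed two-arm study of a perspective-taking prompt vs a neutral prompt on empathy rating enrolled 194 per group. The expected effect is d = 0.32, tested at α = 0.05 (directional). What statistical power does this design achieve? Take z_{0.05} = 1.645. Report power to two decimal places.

power ≈ 0.93

For two equal groups, power = Φ(d·√(n/2) − z_{α}).
d·√(n/2) = 0.32 × √(194/2) = 0.32 × 9.849 = 3.152.
z_β = 3.152 − 1.645 = 1.507.
Power = Φ(1.507) = 0.934.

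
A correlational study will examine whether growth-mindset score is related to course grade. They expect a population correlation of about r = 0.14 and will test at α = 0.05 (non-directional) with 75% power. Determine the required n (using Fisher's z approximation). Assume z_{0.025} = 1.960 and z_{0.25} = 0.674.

Fisher's z: C = ½·ln((1+r)/(1−r)) = ½·ln(1.3256) = 0.1409.
n = ((z_{α/2} + z_β)/C)² + 3.
(1.960 + 0.674) / 0.1409 = 2.634 / 0.1409 = 18.694.
n = 18.694² + 3 = 349.47 + 3 = 352.5.
Round up.

n = 353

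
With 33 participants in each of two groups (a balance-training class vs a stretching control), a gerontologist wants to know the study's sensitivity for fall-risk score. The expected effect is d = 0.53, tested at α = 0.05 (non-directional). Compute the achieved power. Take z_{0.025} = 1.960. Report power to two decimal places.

power ≈ 0.58

For two equal groups, power = Φ(d·√(n/2) − z_{α/2}).
d·√(n/2) = 0.53 × √(33/2) = 0.53 × 4.062 = 2.153.
z_β = 2.153 − 1.960 = 0.193.
Power = Φ(0.193) = 0.576.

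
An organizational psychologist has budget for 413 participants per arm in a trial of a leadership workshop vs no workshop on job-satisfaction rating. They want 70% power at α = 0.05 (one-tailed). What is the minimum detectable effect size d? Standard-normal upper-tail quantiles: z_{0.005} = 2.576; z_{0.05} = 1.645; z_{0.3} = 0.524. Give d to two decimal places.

d_min ≈ 0.15

For two independent groups of n = 413 each: d_min = (z_{α} + z_β)·√(2/n).
z-sum = 1.645 + 0.524 = 2.169.
d_min = 2.169 × √(2/413) = 2.169 × 0.0696 = 0.151.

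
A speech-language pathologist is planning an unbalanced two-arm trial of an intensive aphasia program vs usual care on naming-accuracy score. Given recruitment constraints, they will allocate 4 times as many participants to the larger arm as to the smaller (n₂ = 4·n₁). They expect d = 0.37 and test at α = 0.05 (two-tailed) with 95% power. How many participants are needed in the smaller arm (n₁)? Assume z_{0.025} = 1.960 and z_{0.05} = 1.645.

With allocation ratio k = n₂/n₁ = 4, Var(x̄₁−x̄₂) = σ²(1/n₁ + 1/(k·n₁)) = σ²·(k+1)/(k·n₁).
So n₁ = (1 + 1/k)·((z_{α/2} + z_β)/d)² = 1.250 × (3.605/0.37)².
n₁ = 1.250 × 94.93 = 118.7.
Round up: n₁ = 119, giving n₂ = 4 × 119 = 476.

n₁ = 119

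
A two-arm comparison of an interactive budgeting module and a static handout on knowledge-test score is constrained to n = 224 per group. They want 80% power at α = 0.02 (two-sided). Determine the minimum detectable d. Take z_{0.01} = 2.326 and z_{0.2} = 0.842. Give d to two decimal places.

d_min ≈ 0.30

For two independent groups of n = 224 each: d_min = (z_{α/2} + z_β)·√(2/n).
z-sum = 2.326 + 0.842 = 3.168.
d_min = 3.168 × √(2/224) = 3.168 × 0.0945 = 0.299.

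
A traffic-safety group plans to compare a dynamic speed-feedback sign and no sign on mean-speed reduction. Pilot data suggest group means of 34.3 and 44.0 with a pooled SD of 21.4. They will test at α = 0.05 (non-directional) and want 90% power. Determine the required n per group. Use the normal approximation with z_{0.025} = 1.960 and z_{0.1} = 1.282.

Cohen's d = |M₁ − M₂| / SD_pooled = |34.3 − 44.0| / 21.4 = 9.7 / 21.4 = 0.453.
For two independent groups with equal n: n = 2·((z_{α/2} + z_β) / d)².
z_{α/2} + z_β = 1.960 + 1.282 = 3.242.
n = 2 × (3.242 / 0.453)² = 2 × 7.157² = 2 × 51.22 = 102.4.
Round up to the next whole participant.

n = 103 per group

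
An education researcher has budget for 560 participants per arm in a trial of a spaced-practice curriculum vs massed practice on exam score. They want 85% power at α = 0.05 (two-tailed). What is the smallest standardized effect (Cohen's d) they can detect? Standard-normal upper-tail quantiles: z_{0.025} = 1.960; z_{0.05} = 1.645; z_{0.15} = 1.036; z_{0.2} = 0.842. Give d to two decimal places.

d_min ≈ 0.18

For two independent groups of n = 560 each: d_min = (z_{α/2} + z_β)·√(2/n).
z-sum = 1.960 + 1.036 = 2.996.
d_min = 2.996 × √(2/560) = 2.996 × 0.0598 = 0.179.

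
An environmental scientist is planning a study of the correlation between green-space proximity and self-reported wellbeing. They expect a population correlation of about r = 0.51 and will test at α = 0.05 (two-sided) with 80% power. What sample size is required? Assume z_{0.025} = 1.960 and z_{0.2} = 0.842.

Fisher's z: C = ½·ln((1+r)/(1−r)) = ½·ln(3.0816) = 0.5627.
n = ((z_{α/2} + z_β)/C)² + 3.
(1.960 + 0.842) / 0.5627 = 2.802 / 0.5627 = 4.980.
n = 4.980² + 3 = 24.80 + 3 = 27.8.
Round up.

n = 28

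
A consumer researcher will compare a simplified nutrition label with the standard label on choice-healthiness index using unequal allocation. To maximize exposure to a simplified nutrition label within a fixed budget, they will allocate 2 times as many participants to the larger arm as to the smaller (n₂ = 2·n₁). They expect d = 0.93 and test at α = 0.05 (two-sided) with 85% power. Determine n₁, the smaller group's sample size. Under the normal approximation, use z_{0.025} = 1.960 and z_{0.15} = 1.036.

With allocation ratio k = n₂/n₁ = 2, Var(x̄₁−x̄₂) = σ²(1/n₁ + 1/(k·n₁)) = σ²·(k+1)/(k·n₁).
So n₁ = (1 + 1/k)·((z_{α/2} + z_β)/d)² = 1.500 × (2.996/0.93)².
n₁ = 1.500 × 10.38 = 15.6.
Round up: n₁ = 16, giving n₂ = 2 × 16 = 32.

n₁ = 16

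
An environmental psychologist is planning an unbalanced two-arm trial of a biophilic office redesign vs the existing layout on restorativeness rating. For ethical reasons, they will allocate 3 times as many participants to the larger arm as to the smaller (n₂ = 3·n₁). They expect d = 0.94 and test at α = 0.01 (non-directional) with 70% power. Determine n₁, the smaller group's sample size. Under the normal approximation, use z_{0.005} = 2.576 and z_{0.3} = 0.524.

With allocation ratio k = n₂/n₁ = 3, Var(x̄₁−x̄₂) = σ²(1/n₁ + 1/(k·n₁)) = σ²·(k+1)/(k·n₁).
So n₁ = (1 + 1/k)·((z_{α/2} + z_β)/d)² = 1.333 × (3.100/0.94)².
n₁ = 1.333 × 10.88 = 14.5.
Round up: n₁ = 15, giving n₂ = 3 × 15 = 45.

n₁ = 15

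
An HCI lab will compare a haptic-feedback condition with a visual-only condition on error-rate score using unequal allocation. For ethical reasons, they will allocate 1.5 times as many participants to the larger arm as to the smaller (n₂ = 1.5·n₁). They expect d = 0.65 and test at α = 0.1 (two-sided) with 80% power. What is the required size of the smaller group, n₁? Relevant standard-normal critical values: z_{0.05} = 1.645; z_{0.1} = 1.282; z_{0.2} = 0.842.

With allocation ratio k = n₂/n₁ = 1.5, Var(x̄₁−x̄₂) = σ²(1/n₁ + 1/(k·n₁)) = σ²·(k+1)/(k·n₁).
So n₁ = (1 + 1/k)·((z_{α/2} + z_β)/d)² = 1.667 × (2.487/0.65)².
n₁ = 1.667 × 14.64 = 24.4.
Round up: n₁ = 25, giving n₂ = ⌈1.5 × 25⌉ = ⌈37.5⌉ = 38.

n₁ = 25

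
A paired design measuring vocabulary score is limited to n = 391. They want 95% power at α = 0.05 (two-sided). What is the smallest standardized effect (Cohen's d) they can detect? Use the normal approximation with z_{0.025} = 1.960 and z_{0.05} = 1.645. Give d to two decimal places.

For a single sample (or paired design) of n = 391: d_min = (z_{α/2} + z_β)/√n.
z-sum = 1.960 + 1.645 = 3.605.
d_min = 3.605 / √391 = 3.605 / 19.774 = 0.182.

d_min ≈ 0.18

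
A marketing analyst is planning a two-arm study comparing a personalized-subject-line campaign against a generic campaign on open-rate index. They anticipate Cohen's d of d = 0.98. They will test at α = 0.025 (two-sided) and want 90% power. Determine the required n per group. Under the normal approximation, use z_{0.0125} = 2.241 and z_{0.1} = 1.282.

n = 26 per group

For two independent groups with equal n: n = 2·((z_{α/2} + z_β) / d)².
z_{α/2} + z_β = 2.241 + 1.282 = 3.523.
n = 2 × (3.523 / 0.98)² = 2 × 3.595² = 2 × 12.92 = 25.8.
Round up to the next whole participant.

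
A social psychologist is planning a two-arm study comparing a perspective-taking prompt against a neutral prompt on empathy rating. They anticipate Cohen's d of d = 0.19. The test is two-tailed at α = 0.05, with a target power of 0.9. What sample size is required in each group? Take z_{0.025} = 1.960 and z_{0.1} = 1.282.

For two independent groups with equal n: n = 2·((z_{α/2} + z_β) / d)².
z_{α/2} + z_β = 1.960 + 1.282 = 3.242.
n = 2 × (3.242 / 0.19)² = 2 × 17.063² = 2 × 291.15 = 582.3.
Round up to the next whole participant.

n = 583 per group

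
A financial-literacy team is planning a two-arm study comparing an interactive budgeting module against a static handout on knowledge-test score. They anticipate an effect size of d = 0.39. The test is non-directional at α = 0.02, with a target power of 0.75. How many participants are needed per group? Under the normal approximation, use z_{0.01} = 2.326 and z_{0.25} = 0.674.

For two independent groups with equal n: n = 2·((z_{α/2} + z_β) / d)².
z_{α/2} + z_β = 2.326 + 0.674 = 3.000.
n = 2 × (3.000 / 0.39)² = 2 × 7.692² = 2 × 59.17 = 118.3.
Round up to the next whole participant.

n = 119 per group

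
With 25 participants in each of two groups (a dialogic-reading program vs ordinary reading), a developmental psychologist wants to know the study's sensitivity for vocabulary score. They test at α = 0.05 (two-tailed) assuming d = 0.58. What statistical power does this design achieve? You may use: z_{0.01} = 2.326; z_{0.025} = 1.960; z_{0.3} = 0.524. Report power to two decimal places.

For two equal groups, power = Φ(d·√(n/2) − z_{α/2}).
d·√(n/2) = 0.58 × √(25/2) = 0.58 × 3.536 = 2.051.
z_β = 2.051 − 1.960 = 0.091.
Power = Φ(0.091) = 0.536.

power ≈ 0.54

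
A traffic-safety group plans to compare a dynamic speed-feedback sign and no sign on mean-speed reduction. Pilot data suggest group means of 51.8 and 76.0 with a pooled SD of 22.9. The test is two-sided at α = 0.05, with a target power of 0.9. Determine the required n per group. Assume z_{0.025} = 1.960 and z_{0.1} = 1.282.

n = 19 per group

Cohen's d = |M₁ − M₂| / SD_pooled = |51.8 − 76.0| / 22.9 = 24.2 / 22.9 = 1.057.
For two independent groups with equal n: n = 2·((z_{α/2} + z_β) / d)².
z_{α/2} + z_β = 1.960 + 1.282 = 3.242.
n = 2 × (3.242 / 1.057)² = 2 × 3.067² = 2 × 9.41 = 18.8.
Round up to the next whole participant.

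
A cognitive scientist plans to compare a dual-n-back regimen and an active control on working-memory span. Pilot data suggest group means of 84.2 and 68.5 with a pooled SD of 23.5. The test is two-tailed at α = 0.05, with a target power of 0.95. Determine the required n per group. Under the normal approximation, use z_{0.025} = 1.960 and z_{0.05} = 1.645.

Cohen's d = |M₁ − M₂| / SD_pooled = |84.2 − 68.5| / 23.5 = 15.7 / 23.5 = 0.668.
For two independent groups with equal n: n = 2·((z_{α/2} + z_β) / d)².
z_{α/2} + z_β = 1.960 + 1.645 = 3.605.
n = 2 × (3.605 / 0.668)² = 2 × 5.397² = 2 × 29.12 = 58.2.
Round up to the next whole participant.

n = 59 per group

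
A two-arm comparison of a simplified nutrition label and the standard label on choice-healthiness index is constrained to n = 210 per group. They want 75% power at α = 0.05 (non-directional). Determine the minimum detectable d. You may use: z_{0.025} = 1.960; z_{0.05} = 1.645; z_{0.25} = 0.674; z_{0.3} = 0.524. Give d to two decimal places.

d_min ≈ 0.26

For two independent groups of n = 210 each: d_min = (z_{α/2} + z_β)·√(2/n).
z-sum = 1.960 + 0.674 = 2.634.
d_min = 2.634 × √(2/210) = 2.634 × 0.0976 = 0.257.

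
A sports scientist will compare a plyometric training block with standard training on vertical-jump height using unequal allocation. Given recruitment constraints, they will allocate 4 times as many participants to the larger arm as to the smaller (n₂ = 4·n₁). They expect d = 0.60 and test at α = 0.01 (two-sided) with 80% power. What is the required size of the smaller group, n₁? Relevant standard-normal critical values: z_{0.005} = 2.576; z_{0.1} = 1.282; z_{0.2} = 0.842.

With allocation ratio k = n₂/n₁ = 4, Var(x̄₁−x̄₂) = σ²(1/n₁ + 1/(k·n₁)) = σ²·(k+1)/(k·n₁).
So n₁ = (1 + 1/k)·((z_{α/2} + z_β)/d)² = 1.250 × (3.418/0.60)².
n₁ = 1.250 × 32.45 = 40.6.
Round up: n₁ = 41, giving n₂ = 4 × 41 = 164.

n₁ = 41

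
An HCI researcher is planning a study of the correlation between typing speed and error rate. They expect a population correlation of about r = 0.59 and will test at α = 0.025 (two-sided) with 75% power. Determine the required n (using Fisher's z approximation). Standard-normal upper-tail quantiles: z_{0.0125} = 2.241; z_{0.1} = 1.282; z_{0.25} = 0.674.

n = 22

Fisher's z: C = ½·ln((1+r)/(1−r)) = ½·ln(3.8780) = 0.6777.
n = ((z_{α/2} + z_β)/C)² + 3.
(2.241 + 0.674) / 0.6777 = 2.915 / 0.6777 = 4.301.
n = 4.301² + 3 = 18.50 + 3 = 21.5.
Round up.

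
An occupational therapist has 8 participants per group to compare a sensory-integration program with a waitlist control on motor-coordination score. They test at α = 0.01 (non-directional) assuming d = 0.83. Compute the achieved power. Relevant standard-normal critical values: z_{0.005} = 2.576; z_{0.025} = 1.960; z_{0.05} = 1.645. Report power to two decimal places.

For two equal groups, power = Φ(d·√(n/2) − z_{α/2}).
d·√(n/2) = 0.83 × √(8/2) = 0.83 × 2.000 = 1.660.
z_β = 1.660 − 2.576 = -0.916.
Power = Φ(-0.916) = 0.180.

power ≈ 0.18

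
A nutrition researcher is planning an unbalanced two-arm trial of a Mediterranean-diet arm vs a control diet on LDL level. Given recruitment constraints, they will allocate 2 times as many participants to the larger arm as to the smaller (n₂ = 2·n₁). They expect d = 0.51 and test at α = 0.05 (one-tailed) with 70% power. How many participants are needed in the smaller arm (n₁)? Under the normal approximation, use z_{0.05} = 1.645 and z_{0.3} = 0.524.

With allocation ratio k = n₂/n₁ = 2, Var(x̄₁−x̄₂) = σ²(1/n₁ + 1/(k·n₁)) = σ²·(k+1)/(k·n₁).
So n₁ = (1 + 1/k)·((z_{α} + z_β)/d)² = 1.500 × (2.169/0.51)².
n₁ = 1.500 × 18.09 = 27.1.
Round up: n₁ = 28, giving n₂ = 2 × 28 = 56.

n₁ = 28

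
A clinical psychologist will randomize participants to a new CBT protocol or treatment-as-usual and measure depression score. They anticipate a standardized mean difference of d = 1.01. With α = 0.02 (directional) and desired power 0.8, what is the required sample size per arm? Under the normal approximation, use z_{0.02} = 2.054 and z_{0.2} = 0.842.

For two independent groups with equal n: n = 2·((z_{α} + z_β) / d)².
z_{α} + z_β = 2.054 + 0.842 = 2.896.
n = 2 × (2.896 / 1.01)² = 2 × 2.867² = 2 × 8.22 = 16.4.
Round up to the next whole participant.

n = 17 per group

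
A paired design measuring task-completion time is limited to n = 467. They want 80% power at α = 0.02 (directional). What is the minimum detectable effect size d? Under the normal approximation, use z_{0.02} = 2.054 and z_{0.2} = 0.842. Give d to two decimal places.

d_min ≈ 0.13

For a single sample (or paired design) of n = 467: d_min = (z_{α} + z_β)/√n.
z-sum = 2.054 + 0.842 = 2.896.
d_min = 2.896 / √467 = 2.896 / 21.610 = 0.134.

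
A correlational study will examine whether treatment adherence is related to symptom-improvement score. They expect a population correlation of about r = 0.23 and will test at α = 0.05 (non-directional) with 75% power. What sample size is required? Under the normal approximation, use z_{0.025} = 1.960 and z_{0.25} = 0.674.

Fisher's z: C = ½·ln((1+r)/(1−r)) = ½·ln(1.5974) = 0.2342.
n = ((z_{α/2} + z_β)/C)² + 3.
(1.960 + 0.674) / 0.2342 = 2.634 / 0.2342 = 11.247.
n = 11.247² + 3 = 126.49 + 3 = 129.5.
Round up.

n = 130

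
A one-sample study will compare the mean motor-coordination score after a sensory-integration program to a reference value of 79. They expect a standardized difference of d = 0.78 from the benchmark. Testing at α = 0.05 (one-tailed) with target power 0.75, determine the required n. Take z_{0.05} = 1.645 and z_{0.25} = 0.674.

For a one-sample test: n = ((z_{α} + z_β) / d)².
z_{α} + z_β = 1.645 + 0.674 = 2.319.
n = (2.319 / 0.78)² = 2.973² = 8.84.
Round up.

n = 9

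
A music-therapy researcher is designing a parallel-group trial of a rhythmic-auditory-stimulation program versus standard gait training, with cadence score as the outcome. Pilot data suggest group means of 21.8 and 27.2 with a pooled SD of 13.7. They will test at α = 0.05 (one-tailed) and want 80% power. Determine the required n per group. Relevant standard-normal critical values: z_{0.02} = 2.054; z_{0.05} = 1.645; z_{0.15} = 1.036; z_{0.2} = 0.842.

Cohen's d = |M₁ − M₂| / SD_pooled = |21.8 − 27.2| / 13.7 = 5.4 / 13.7 = 0.394.
For two independent groups with equal n: n = 2·((z_{α} + z_β) / d)².
z_{α} + z_β = 1.645 + 0.842 = 2.487.
n = 2 × (2.487 / 0.394)² = 2 × 6.312² = 2 × 39.84 = 79.7.
Round up to the next whole participant.

n = 80 per group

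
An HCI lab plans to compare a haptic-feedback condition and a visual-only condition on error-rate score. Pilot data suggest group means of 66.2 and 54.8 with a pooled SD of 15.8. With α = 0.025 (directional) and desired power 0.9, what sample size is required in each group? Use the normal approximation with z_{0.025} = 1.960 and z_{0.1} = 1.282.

Cohen's d = |M₁ − M₂| / SD_pooled = |66.2 − 54.8| / 15.8 = 11.4 / 15.8 = 0.722.
For two independent groups with equal n: n = 2·((z_{α} + z_β) / d)².
z_{α} + z_β = 1.960 + 1.282 = 3.242.
n = 2 × (3.242 / 0.722)² = 2 × 4.490² = 2 × 20.16 = 40.3.
Round up to the next whole participant.

n = 41 per group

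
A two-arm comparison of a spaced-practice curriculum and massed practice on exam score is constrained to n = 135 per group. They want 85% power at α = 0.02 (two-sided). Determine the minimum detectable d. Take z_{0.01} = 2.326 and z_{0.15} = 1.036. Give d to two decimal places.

For two independent groups of n = 135 each: d_min = (z_{α/2} + z_β)·√(2/n).
z-sum = 2.326 + 1.036 = 3.362.
d_min = 3.362 × √(2/135) = 3.362 × 0.1217 = 0.409.

d_min ≈ 0.41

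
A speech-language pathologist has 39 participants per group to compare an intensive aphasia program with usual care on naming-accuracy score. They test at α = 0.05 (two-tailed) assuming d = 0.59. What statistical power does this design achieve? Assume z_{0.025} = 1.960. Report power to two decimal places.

For two equal groups, power = Φ(d·√(n/2) − z_{α/2}).
d·√(n/2) = 0.59 × √(39/2) = 0.59 × 4.416 = 2.605.
z_β = 2.605 − 1.960 = 0.645.
Power = Φ(0.645) = 0.741.

power ≈ 0.74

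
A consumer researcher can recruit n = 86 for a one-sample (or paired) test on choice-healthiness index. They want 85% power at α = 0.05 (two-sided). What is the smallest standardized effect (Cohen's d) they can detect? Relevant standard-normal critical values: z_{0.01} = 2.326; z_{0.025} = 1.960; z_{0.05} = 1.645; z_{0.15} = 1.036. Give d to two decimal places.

d_min ≈ 0.32

For a single sample (or paired design) of n = 86: d_min = (z_{α/2} + z_β)/√n.
z-sum = 1.960 + 1.036 = 2.996.
d_min = 2.996 / √86 = 2.996 / 9.274 = 0.323.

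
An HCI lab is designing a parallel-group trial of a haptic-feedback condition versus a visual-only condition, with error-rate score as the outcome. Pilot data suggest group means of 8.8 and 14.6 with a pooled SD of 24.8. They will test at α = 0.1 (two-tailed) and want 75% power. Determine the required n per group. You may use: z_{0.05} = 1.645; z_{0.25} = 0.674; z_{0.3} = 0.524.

Cohen's d = |M₁ − M₂| / SD_pooled = |8.8 − 14.6| / 24.8 = 5.8 / 24.8 = 0.234.
For two independent groups with equal n: n = 2·((z_{α/2} + z_β) / d)².
z_{α/2} + z_β = 1.645 + 0.674 = 2.319.
n = 2 × (2.319 / 0.234)² = 2 × 9.910² = 2 × 98.21 = 196.4.
Round up to the next whole participant.

n = 197 per group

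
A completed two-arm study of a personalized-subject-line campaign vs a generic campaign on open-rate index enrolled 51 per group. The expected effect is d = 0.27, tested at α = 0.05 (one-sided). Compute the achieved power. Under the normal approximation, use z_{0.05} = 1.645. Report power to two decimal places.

power ≈ 0.39

For two equal groups, power = Φ(d·√(n/2) − z_{α}).
d·√(n/2) = 0.27 × √(51/2) = 0.27 × 5.050 = 1.363.
z_β = 1.363 − 1.645 = -0.282.
Power = Φ(-0.282) = 0.389.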